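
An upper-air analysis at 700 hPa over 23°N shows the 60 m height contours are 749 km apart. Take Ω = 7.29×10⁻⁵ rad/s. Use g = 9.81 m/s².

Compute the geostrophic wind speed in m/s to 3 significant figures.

13.8 m/s

Coriolis parameter at 23°N:
f = 2Ω sin φ = 2 × 7.29×10⁻⁵ × sin 23° = 5.70×10⁻⁵ s⁻¹
Height gradient: |∂Z/∂n| = 60 m / 749000 m = 8.01×10⁻⁵
On a pressure surface, geostrophic balance gives V_g = (g/f)|∂Z/∂n|:
V_g = 9.81 × 8.01×10⁻⁵ / 5.70×10⁻⁵ = 13.8 m/s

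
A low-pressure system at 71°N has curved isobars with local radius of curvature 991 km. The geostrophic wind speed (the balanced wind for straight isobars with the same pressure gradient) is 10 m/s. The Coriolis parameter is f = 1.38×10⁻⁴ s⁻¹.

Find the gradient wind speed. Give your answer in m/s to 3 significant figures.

9.36 m/s

Around a low, centrifugal force acts outward with Coriolis, so pressure-gradient force balances both:
(1/ρ)|∂P/∂n| = fV + V²/R  →  V² + fR·V − fR·V_g = 0
With fR = 1.38×10⁻⁴ × 991×10³ m = 137 m/s:
V = [−fR + √((fR)² + 4 fR V_g)]/2 = [−137 + √(137² + 4×137×10)]/2 = 9.36 m/s
Subgeostrophic (V < V_g = 10 m/s), as expected around a low.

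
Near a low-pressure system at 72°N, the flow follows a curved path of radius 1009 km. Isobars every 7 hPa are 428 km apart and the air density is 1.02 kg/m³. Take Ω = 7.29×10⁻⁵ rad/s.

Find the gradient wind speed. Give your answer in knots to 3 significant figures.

20.9 knots

Coriolis parameter at 72°N:
f = 2Ω sin φ = 2 × 7.29×10⁻⁵ × sin 72° = 1.39×10⁻⁴ s⁻¹
Pressure gradient: |∂P/∂n| = 700 Pa / 428000 m = 1.64×10⁻³ Pa/m
Geostrophic speed: V_g = |∂P/∂n|/(fρ) = 1.64×10⁻³/(1.39×10⁻⁴ × 1.02) = 11.6 m/s
Around a low, centrifugal force acts outward with Coriolis, so pressure-gradient force balances both:
(1/ρ)|∂P/∂n| = fV + V²/R  →  V² + fR·V − fR·V_g = 0
With fR = 1.39×10⁻⁴ × 1009×10³ m = 140 m/s:
V = [−fR + √((fR)² + 4 fR V_g)]/2 = [−140 + √(140² + 4×140×11.6)]/2 = 10.7 m/s
Subgeostrophic (V < V_g = 11.6 m/s), as expected around a low.
Converting: 10.7 m/s × 1.944 = 20.9 knots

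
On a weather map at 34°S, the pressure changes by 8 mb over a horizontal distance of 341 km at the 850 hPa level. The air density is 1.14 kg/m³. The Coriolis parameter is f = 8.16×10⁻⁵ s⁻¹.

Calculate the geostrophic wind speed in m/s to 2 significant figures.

25 m/s

Pressure gradient: |∂P/∂n| = 800 Pa / 341000 m = 2.35×10⁻³ Pa/m
Geostrophic balance (pressure-gradient force = Coriolis force):
V_g = (1/(fρ)) |∂P/∂n| = 2.35×10⁻³ / (8.16×10⁻⁵ × 1.14) = 25.2 m/s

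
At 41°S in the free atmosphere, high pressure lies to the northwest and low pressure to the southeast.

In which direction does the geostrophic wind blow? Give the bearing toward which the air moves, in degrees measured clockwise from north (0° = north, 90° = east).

The pressure-gradient force points toward the southeast (bearing 135°).
Geostrophic balance: in the Southern Hemisphere the Coriolis force deflects motion to the left, so the geostrophic wind blows 90° to the left of the pressure-gradient force (low pressure on the right).
Rotating 135° by 90° counterclockwise gives 045° — the wind blows toward the northeast.

045°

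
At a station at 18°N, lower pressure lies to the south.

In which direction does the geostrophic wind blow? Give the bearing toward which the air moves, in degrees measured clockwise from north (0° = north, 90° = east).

270°

The pressure-gradient force points toward the south (bearing 180°).
Geostrophic balance: in the Northern Hemisphere the Coriolis force deflects motion to the right, so the geostrophic wind blows 90° to the right of the pressure-gradient force (low pressure on the left).
Rotating 180° by 90° clockwise gives 270° — the wind blows toward the west.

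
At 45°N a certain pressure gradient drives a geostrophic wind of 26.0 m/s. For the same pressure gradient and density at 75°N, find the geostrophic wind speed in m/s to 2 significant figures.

With the same pressure gradient and density, V_g ∝ 1/f ∝ 1/sin φ.
V₂ = V₁ · sin φ₁ / sin φ₂ = 26.0 × sin 45° / sin 75°
V₂ = 26.0 × 0.7071/0.9659 = 19 m/s

19 m/s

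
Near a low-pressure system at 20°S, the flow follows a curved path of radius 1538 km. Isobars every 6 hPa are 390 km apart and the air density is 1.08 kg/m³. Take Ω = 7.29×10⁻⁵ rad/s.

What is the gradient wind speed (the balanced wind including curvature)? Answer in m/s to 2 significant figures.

22 m/s

Coriolis parameter at 20°S:
f = 2Ω sin φ = 2 × 7.29×10⁻⁵ × sin 20° = 4.99×10⁻⁵ s⁻¹
Pressure gradient: |∂P/∂n| = 600 Pa / 390000 m = 1.54×10⁻³ Pa/m
Geostrophic speed: V_g = |∂P/∂n|/(fρ) = 1.54×10⁻³/(4.99×10⁻⁵ × 1.08) = 28.6 m/s
Around a low, centrifugal force acts outward with Coriolis, so pressure-gradient force balances both:
(1/ρ)|∂P/∂n| = fV + V²/R  →  V² + fR·V − fR·V_g = 0
With fR = 4.99×10⁻⁵ × 1538×10³ m = 76.7 m/s:
V = [−fR + √((fR)² + 4 fR V_g)]/2 = [−76.7 + √(76.7² + 4×76.7×28.6)]/2 = 22.2 m/s
Subgeostrophic (V < V_g = 28.6 m/s), as expected around a low.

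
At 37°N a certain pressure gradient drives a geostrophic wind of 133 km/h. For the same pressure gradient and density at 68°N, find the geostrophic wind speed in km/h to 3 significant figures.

86.3 km/h

With the same pressure gradient and density, V_g ∝ 1/f ∝ 1/sin φ.
V₂ = V₁ · sin φ₁ / sin φ₂ = 133 × sin 37° / sin 68°
V₂ = 133 × 0.6018/0.9272 = 86.3 km/h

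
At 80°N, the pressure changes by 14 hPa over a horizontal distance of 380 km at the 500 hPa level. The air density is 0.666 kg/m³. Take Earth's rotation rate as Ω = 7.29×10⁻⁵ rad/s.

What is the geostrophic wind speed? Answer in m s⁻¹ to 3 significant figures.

38.5 m s⁻¹

Coriolis parameter at 80°N:
f = 2Ω sin φ = 2 × 7.29×10⁻⁵ × sin 80° = 1.44×10⁻⁴ s⁻¹
Pressure gradient: |∂P/∂n| = 1400 Pa / 380000 m = 3.68×10⁻³ Pa/m
Geostrophic balance (pressure-gradient force = Coriolis force):
V_g = (1/(fρ)) |∂P/∂n| = 3.68×10⁻³ / (1.44×10⁻⁴ × 0.666) = 38.5 m/s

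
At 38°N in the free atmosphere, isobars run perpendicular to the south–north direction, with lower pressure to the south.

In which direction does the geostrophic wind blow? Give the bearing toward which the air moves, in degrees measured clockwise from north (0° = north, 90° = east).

270°

The pressure-gradient force points toward the south (bearing 180°).
Geostrophic balance: in the Northern Hemisphere the Coriolis force deflects motion to the right, so the geostrophic wind blows 90° to the right of the pressure-gradient force (low pressure on the left).
Rotating 180° by 90° clockwise gives 270° — the wind blows toward the west.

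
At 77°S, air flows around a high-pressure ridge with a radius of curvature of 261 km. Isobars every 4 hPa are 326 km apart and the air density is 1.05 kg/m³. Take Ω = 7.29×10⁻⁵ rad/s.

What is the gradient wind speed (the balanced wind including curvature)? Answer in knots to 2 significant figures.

24 knots

Coriolis parameter at 77°S:
f = 2Ω sin φ = 2 × 7.29×10⁻⁵ × sin 77° = 1.42×10⁻⁴ s⁻¹
Pressure gradient: |∂P/∂n| = 400 Pa / 326000 m = 1.23×10⁻³ Pa/m
Geostrophic speed: V_g = |∂P/∂n|/(fρ) = 1.23×10⁻³/(1.42×10⁻⁴ × 1.05) = 8.23 m/s
Around a high, pressure-gradient force acts outward with centrifugal, so Coriolis balances both:
fV = (1/ρ)|∂P/∂n| + V²/R  →  V² − fR·V + fR·V_g = 0
With fR = 1.42×10⁻⁴ × 261×10³ m = 37.1 m/s:
V = [fR − √((fR)² − 4 fR V_g)]/2 = [37.1 − √(37.1² − 4×37.1×8.23)]/2 = 12.3 m/s
Supergeostrophic (V > V_g = 8.23 m/s), as expected around a high.
Converting: 12.3 m/s × 1.944 = 24 knots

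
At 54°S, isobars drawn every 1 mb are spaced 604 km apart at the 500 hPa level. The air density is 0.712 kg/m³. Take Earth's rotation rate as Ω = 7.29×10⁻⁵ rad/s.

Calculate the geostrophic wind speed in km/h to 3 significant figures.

7.10 km/h

Coriolis parameter at 54°S:
f = 2Ω sin φ = 2 × 7.29×10⁻⁵ × sin 54° = 1.18×10⁻⁴ s⁻¹
Pressure gradient: |∂P/∂n| = 100 Pa / 604000 m = 1.66×10⁻⁴ Pa/m
Geostrophic balance (pressure-gradient force = Coriolis force):
V_g = (1/(fρ)) |∂P/∂n| = 1.66×10⁻⁴ / (1.18×10⁻⁴ × 0.712) = 1.97 m/s
Converting: 1.97 m/s × 3.6 = 7.10 km/h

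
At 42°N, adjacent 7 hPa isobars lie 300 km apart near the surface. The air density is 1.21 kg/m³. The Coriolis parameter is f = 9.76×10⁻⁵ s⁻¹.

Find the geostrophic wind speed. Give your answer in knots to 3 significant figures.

38.4 knots

Pressure gradient: |∂P/∂n| = 700 Pa / 300000 m = 2.33×10⁻³ Pa/m
Geostrophic balance (pressure-gradient force = Coriolis force):
V_g = (1/(fρ)) |∂P/∂n| = 2.33×10⁻³ / (9.76×10⁻⁵ × 1.21) = 19.8 m/s
Converting: 19.8 m/s × 1.944 = 38.4 knots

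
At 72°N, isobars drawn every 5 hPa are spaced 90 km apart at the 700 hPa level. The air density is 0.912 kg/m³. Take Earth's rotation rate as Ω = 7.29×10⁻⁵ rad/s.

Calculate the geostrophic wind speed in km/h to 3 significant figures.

158 km/h

Coriolis parameter at 72°N:
f = 2Ω sin φ = 2 × 7.29×10⁻⁵ × sin 72° = 1.39×10⁻⁴ s⁻¹
Pressure gradient: |∂P/∂n| = 500 Pa / 90000 m = 5.56×10⁻³ Pa/m
Geostrophic balance (pressure-gradient force = Coriolis force):
V_g = (1/(fρ)) |∂P/∂n| = 5.56×10⁻³ / (1.39×10⁻⁴ × 0.912) = 43.9 m/s
Converting: 43.9 m/s × 3.6 = 158 km/h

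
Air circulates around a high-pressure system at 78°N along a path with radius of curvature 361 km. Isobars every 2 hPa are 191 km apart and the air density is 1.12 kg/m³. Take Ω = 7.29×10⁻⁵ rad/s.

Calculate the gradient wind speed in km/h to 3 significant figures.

Coriolis parameter at 78°N:
f = 2Ω sin φ = 2 × 7.29×10⁻⁵ × sin 78° = 1.43×10⁻⁴ s⁻¹
Pressure gradient: |∂P/∂n| = 200 Pa / 191000 m = 1.05×10⁻³ Pa/m
Geostrophic speed: V_g = |∂P/∂n|/(fρ) = 1.05×10⁻³/(1.43×10⁻⁴ × 1.12) = 6.56 m/s
Around a high, pressure-gradient force acts outward with centrifugal, so Coriolis balances both:
fV = (1/ρ)|∂P/∂n| + V²/R  →  V² − fR·V + fR·V_g = 0
With fR = 1.43×10⁻⁴ × 361×10³ m = 51.5 m/s:
V = [fR − √((fR)² − 4 fR V_g)]/2 = [51.5 − √(51.5² − 4×51.5×6.56)]/2 = 7.71 m/s
Supergeostrophic (V > V_g = 6.56 m/s), as expected around a high.
Converting: 7.71 m/s × 3.6 = 27.8 km/h

27.8 km/h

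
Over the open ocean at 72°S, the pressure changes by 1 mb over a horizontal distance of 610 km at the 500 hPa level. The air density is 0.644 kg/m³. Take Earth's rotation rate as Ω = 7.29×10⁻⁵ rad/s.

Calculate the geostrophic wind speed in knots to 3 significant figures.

3.57 knots

Coriolis parameter at 72°S:
f = 2Ω sin φ = 2 × 7.29×10⁻⁵ × sin 72° = 1.39×10⁻⁴ s⁻¹
Pressure gradient: |∂P/∂n| = 100 Pa / 610000 m = 1.64×10⁻⁴ Pa/m
Geostrophic balance (pressure-gradient force = Coriolis force):
V_g = (1/(fρ)) |∂P/∂n| = 1.64×10⁻⁴ / (1.39×10⁻⁴ × 0.644) = 1.84 m/s
Converting: 1.84 m/s × 1.944 = 3.57 knots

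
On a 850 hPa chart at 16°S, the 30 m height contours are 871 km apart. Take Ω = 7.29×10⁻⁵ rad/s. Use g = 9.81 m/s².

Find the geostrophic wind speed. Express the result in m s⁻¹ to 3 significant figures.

8.41 m s⁻¹

Coriolis parameter at 16°S:
f = 2Ω sin φ = 2 × 7.29×10⁻⁵ × sin 16° = 4.02×10⁻⁵ s⁻¹
Height gradient: |∂Z/∂n| = 30 m / 871000 m = 3.44×10⁻⁵
On a pressure surface, geostrophic balance gives V_g = (g/f)|∂Z/∂n|:
V_g = 9.81 × 3.44×10⁻⁵ / 4.02×10⁻⁵ = 8.41 m/s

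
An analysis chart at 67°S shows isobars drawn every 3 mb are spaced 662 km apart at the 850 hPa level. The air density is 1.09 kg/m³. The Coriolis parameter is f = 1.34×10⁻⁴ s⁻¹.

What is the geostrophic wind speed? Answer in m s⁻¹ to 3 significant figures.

3.10 m s⁻¹

Pressure gradient: |∂P/∂n| = 300 Pa / 662000 m = 4.53×10⁻⁴ Pa/m
Geostrophic balance (pressure-gradient force = Coriolis force):
V_g = (1/(fρ)) |∂P/∂n| = 4.53×10⁻⁴ / (1.34×10⁻⁴ × 1.09) = 3.10 m/s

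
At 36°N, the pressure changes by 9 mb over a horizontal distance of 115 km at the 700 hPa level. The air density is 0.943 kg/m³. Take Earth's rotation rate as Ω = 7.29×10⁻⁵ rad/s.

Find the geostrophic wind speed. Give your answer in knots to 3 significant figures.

188 knots

Coriolis parameter at 36°N:
f = 2Ω sin φ = 2 × 7.29×10⁻⁵ × sin 36° = 8.57×10⁻⁵ s⁻¹
Pressure gradient: |∂P/∂n| = 900 Pa / 115000 m = 7.83×10⁻³ Pa/m
Geostrophic balance (pressure-gradient force = Coriolis force):
V_g = (1/(fρ)) |∂P/∂n| = 7.83×10⁻³ / (8.57×10⁻⁵ × 0.943) = 96.8 m/s
Converting: 96.8 m/s × 1.944 = 188 knots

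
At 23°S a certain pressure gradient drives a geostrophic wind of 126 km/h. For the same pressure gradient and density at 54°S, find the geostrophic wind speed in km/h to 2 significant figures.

With the same pressure gradient and density, V_g ∝ 1/f ∝ 1/sin φ.
V₂ = V₁ · sin φ₁ / sin φ₂ = 126 × sin 23° / sin 54°
V₂ = 126 × 0.3907/0.8090 = 61 km/h

61 km/h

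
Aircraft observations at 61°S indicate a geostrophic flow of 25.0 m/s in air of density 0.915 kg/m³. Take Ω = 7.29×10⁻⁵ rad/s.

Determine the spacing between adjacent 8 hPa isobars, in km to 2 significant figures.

Coriolis parameter at 61°S:
f = 2Ω sin φ = 2 × 7.29×10⁻⁵ × sin 61° = 1.28×10⁻⁴ s⁻¹
Geostrophic balance rearranged: |∂P/∂n| = f ρ V_g
|∂P/∂n| = 1.28×10⁻⁴ × 0.915 × 25.0 = 2.92×10⁻³ Pa/m
Isobar spacing: Δn = ΔP/|∂P/∂n| = 800 Pa / 2.92×10⁻³ Pa/m = 274253 m ≈ 270 km

270 km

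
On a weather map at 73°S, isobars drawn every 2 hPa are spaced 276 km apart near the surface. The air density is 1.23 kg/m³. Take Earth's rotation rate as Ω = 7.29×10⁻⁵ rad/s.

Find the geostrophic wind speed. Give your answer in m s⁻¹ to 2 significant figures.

Coriolis parameter at 73°S:
f = 2Ω sin φ = 2 × 7.29×10⁻⁵ × sin 73° = 1.39×10⁻⁴ s⁻¹
Pressure gradient: |∂P/∂n| = 200 Pa / 276000 m = 7.25×10⁻⁴ Pa/m
Geostrophic balance (pressure-gradient force = Coriolis force):
V_g = (1/(fρ)) |∂P/∂n| = 7.25×10⁻⁴ / (1.39×10⁻⁴ × 1.23) = 4.23 m/s

4.2 m s⁻¹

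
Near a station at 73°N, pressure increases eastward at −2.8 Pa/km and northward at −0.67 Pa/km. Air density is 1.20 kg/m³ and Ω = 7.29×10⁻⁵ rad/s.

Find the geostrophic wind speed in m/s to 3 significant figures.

17.2 m/s

Coriolis parameter at 73°N:
f = 2Ω sin φ = 2 × 7.29×10⁻⁵ × sin 73° = 1.39×10⁻⁴ s⁻¹
Component geostrophic relations (x east, y north):
u_g = −(1/(fρ)) ∂P/∂y,  v_g = (1/(fρ)) ∂P/∂x
u_g = −(−0.67×10⁻³)/(1.39×10⁻⁴ × 1.20) = 4.00 m/s;  v_g = (−2.8×10⁻³)/(1.39×10⁻⁴ × 1.20) = −16.7 m/s
|V_g| = √(u_g² + v_g²) = 17.2 m/s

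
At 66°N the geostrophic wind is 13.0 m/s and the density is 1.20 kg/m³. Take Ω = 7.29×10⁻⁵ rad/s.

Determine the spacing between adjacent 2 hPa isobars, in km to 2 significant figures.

96 km

Coriolis parameter at 66°N:
f = 2Ω sin φ = 2 × 7.29×10⁻⁵ × sin 66° = 1.33×10⁻⁴ s⁻¹
Geostrophic balance rearranged: |∂P/∂n| = f ρ V_g
|∂P/∂n| = 1.33×10⁻⁴ × 1.20 × 13.0 = 2.08×10⁻³ Pa/m
Isobar spacing: Δn = ΔP/|∂P/∂n| = 200 Pa / 2.08×10⁻³ Pa/m = 96254 m ≈ 96 km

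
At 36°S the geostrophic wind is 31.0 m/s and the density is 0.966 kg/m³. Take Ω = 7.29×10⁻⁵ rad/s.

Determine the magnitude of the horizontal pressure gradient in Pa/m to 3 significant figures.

2.57×10⁻³ Pa/m

Coriolis parameter at 36°S:
f = 2Ω sin φ = 2 × 7.29×10⁻⁵ × sin 36° = 8.57×10⁻⁵ s⁻¹
Geostrophic balance rearranged: |∂P/∂n| = f ρ V_g
|∂P/∂n| = 8.57×10⁻⁵ × 0.966 × 31.0 = 2.57×10⁻³ Pa/m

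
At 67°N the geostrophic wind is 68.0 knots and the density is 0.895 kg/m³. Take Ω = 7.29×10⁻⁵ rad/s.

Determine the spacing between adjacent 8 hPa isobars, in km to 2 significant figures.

Coriolis parameter at 67°N:
f = 2Ω sin φ = 2 × 7.29×10⁻⁵ × sin 67° = 1.34×10⁻⁴ s⁻¹
Wind speed in SI: 68.0 knots = 35.0 m/s
Geostrophic balance rearranged: |∂P/∂n| = f ρ V_g
|∂P/∂n| = 1.34×10⁻⁴ × 0.895 × 35.0 = 4.20×10⁻³ Pa/m
Isobar spacing: Δn = ΔP/|∂P/∂n| = 800 Pa / 4.20×10⁻³ Pa/m = 190387 m ≈ 190 km

190 km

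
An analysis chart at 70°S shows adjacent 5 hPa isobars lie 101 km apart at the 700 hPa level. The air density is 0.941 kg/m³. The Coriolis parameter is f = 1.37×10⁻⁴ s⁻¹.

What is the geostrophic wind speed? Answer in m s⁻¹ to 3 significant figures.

Pressure gradient: |∂P/∂n| = 500 Pa / 101000 m = 4.95×10⁻³ Pa/m
Geostrophic balance (pressure-gradient force = Coriolis force):
V_g = (1/(fρ)) |∂P/∂n| = 4.95×10⁻³ / (1.37×10⁻⁴ × 0.941) = 38.4 m/s

38.4 m s⁻¹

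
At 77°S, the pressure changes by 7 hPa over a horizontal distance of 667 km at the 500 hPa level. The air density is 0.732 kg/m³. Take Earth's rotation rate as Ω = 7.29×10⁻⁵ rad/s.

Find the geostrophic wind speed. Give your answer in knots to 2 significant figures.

20 knots

Coriolis parameter at 77°S:
f = 2Ω sin φ = 2 × 7.29×10⁻⁵ × sin 77° = 1.42×10⁻⁴ s⁻¹
Pressure gradient: |∂P/∂n| = 700 Pa / 667000 m = 1.05×10⁻³ Pa/m
Geostrophic balance (pressure-gradient force = Coriolis force):
V_g = (1/(fρ)) |∂P/∂n| = 1.05×10⁻³ / (1.42×10⁻⁴ × 0.732) = 10.1 m/s
Converting: 10.1 m/s × 1.944 = 20 knots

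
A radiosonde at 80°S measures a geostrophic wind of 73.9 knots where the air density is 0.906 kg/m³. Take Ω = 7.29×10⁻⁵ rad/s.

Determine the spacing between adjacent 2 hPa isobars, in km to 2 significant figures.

Coriolis parameter at 80°S:
f = 2Ω sin φ = 2 × 7.29×10⁻⁵ × sin 80° = 1.44×10⁻⁴ s⁻¹
Wind speed in SI: 73.9 knots = 38.0 m/s
Geostrophic balance rearranged: |∂P/∂n| = f ρ V_g
|∂P/∂n| = 1.44×10⁻⁴ × 0.906 × 38.0 = 4.95×10⁻³ Pa/m
Isobar spacing: Δn = ΔP/|∂P/∂n| = 200 Pa / 4.95×10⁻³ Pa/m = 40440 m ≈ 40 km

40 km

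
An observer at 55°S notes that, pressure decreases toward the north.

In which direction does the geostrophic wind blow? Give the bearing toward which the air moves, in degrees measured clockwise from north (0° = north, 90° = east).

270°

The pressure-gradient force points toward the north (bearing 000°).
Geostrophic balance: in the Southern Hemisphere the Coriolis force deflects motion to the left, so the geostrophic wind blows 90° to the left of the pressure-gradient force (low pressure on the right).
Rotating 000° by 90° counterclockwise gives 270° — the wind blows toward the west.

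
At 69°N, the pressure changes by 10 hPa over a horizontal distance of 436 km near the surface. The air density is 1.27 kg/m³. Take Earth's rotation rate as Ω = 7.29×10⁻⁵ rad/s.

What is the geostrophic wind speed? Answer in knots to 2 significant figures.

26 knots

Coriolis parameter at 69°N:
f = 2Ω sin φ = 2 × 7.29×10⁻⁵ × sin 69° = 1.36×10⁻⁴ s⁻¹
Pressure gradient: |∂P/∂n| = 1000 Pa / 436000 m = 2.29×10⁻³ Pa/m
Geostrophic balance (pressure-gradient force = Coriolis force):
V_g = (1/(fρ)) |∂P/∂n| = 2.29×10⁻³ / (1.36×10⁻⁴ × 1.27) = 13.3 m/s
Converting: 13.3 m/s × 1.944 = 26 knots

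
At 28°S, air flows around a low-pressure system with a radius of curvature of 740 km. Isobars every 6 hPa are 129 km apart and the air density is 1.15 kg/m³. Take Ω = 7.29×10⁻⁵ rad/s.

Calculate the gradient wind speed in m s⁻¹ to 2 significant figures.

35 m s⁻¹

Coriolis parameter at 28°S:
f = 2Ω sin φ = 2 × 7.29×10⁻⁵ × sin 28° = 6.84×10⁻⁵ s⁻¹
Pressure gradient: |∂P/∂n| = 600 Pa / 129000 m = 4.65×10⁻³ Pa/m
Geostrophic speed: V_g = |∂P/∂n|/(fρ) = 4.65×10⁻³/(6.84×10⁻⁵ × 1.15) = 59.1 m/s
Around a low, centrifugal force acts outward with Coriolis, so pressure-gradient force balances both:
(1/ρ)|∂P/∂n| = fV + V²/R  →  V² + fR·V − fR·V_g = 0
With fR = 6.84×10⁻⁵ × 740×10³ m = 50.7 m/s:
V = [−fR + √((fR)² + 4 fR V_g)]/2 = [−50.7 + √(50.7² + 4×50.7×59.1)]/2 = 35 m/s
Subgeostrophic (V < V_g = 59.1 m/s), as expected around a low.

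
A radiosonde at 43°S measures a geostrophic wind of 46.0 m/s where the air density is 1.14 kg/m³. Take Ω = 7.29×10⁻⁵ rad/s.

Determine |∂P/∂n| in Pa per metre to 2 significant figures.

Coriolis parameter at 43°S:
f = 2Ω sin φ = 2 × 7.29×10⁻⁵ × sin 43° = 9.94×10⁻⁵ s⁻¹
Geostrophic balance rearranged: |∂P/∂n| = f ρ V_g
|∂P/∂n| = 9.94×10⁻⁵ × 1.14 × 46.0 = 5.21×10⁻³ Pa/m

5.2×10⁻³ Pa/m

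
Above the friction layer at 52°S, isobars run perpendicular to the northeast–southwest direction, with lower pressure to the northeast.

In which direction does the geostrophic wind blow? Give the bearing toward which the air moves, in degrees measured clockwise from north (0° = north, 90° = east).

315°

The pressure-gradient force points toward the northeast (bearing 045°).
Geostrophic balance: in the Southern Hemisphere the Coriolis force deflects motion to the left, so the geostrophic wind blows 90° to the left of the pressure-gradient force (low pressure on the right).
Rotating 045° by 90° counterclockwise gives 315° — the wind blows toward the northwest.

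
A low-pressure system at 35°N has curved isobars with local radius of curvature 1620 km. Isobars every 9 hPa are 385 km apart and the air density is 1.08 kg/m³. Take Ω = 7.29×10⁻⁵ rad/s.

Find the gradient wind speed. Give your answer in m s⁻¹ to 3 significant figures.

22.2 m s⁻¹

Coriolis parameter at 35°N:
f = 2Ω sin φ = 2 × 7.29×10⁻⁵ × sin 35° = 8.36×10⁻⁵ s⁻¹
Pressure gradient: |∂P/∂n| = 900 Pa / 385000 m = 2.34×10⁻³ Pa/m
Geostrophic speed: V_g = |∂P/∂n|/(fρ) = 2.34×10⁻³/(8.36×10⁻⁵ × 1.08) = 25.9 m/s
Around a low, centrifugal force acts outward with Coriolis, so pressure-gradient force balances both:
(1/ρ)|∂P/∂n| = fV + V²/R  →  V² + fR·V − fR·V_g = 0
With fR = 8.36×10⁻⁵ × 1620×10³ m = 135 m/s:
V = [−fR + √((fR)² + 4 fR V_g)]/2 = [−135 + √(135² + 4×135×25.9)]/2 = 22.2 m/s
Subgeostrophic (V < V_g = 25.9 m/s), as expected around a low.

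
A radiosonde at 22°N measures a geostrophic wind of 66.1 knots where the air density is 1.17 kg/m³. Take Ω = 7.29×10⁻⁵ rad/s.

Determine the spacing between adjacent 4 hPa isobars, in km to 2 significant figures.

180 km

Coriolis parameter at 22°N:
f = 2Ω sin φ = 2 × 7.29×10⁻⁵ × sin 22° = 5.46×10⁻⁵ s⁻¹
Wind speed in SI: 66.1 knots = 34.0 m/s
Geostrophic balance rearranged: |∂P/∂n| = f ρ V_g
|∂P/∂n| = 5.46×10⁻⁵ × 1.17 × 34.0 = 2.17×10⁻³ Pa/m
Isobar spacing: Δn = ΔP/|∂P/∂n| = 400 Pa / 2.17×10⁻³ Pa/m = 184078 m ≈ 180 km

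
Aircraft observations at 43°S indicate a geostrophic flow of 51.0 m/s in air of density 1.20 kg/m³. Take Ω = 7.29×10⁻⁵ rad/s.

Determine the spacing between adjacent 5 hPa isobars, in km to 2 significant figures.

82 km

Coriolis parameter at 43°S:
f = 2Ω sin φ = 2 × 7.29×10⁻⁵ × sin 43° = 9.94×10⁻⁵ s⁻¹
Geostrophic balance rearranged: |∂P/∂n| = f ρ V_g
|∂P/∂n| = 9.94×10⁻⁵ × 1.20 × 51.0 = 6.09×10⁻³ Pa/m
Isobar spacing: Δn = ΔP/|∂P/∂n| = 500 Pa / 6.09×10⁻³ Pa/m = 82163 m ≈ 82 km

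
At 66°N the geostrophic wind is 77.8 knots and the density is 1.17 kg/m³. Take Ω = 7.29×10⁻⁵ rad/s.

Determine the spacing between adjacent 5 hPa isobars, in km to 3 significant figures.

80.2 km

Coriolis parameter at 66°N:
f = 2Ω sin φ = 2 × 7.29×10⁻⁵ × sin 66° = 1.33×10⁻⁴ s⁻¹
Wind speed in SI: 77.8 knots = 40.0 m/s
Geostrophic balance rearranged: |∂P/∂n| = f ρ V_g
|∂P/∂n| = 1.33×10⁻⁴ × 1.17 × 40.0 = 6.24×10⁻³ Pa/m
Isobar spacing: Δn = ΔP/|∂P/∂n| = 500 Pa / 6.24×10⁻³ Pa/m = 80164 m ≈ 80.2 km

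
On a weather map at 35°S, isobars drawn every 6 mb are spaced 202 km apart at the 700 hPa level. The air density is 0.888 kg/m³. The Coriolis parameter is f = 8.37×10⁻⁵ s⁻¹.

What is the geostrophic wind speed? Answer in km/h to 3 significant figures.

Pressure gradient: |∂P/∂n| = 600 Pa / 202000 m = 2.97×10⁻³ Pa/m
Geostrophic balance (pressure-gradient force = Coriolis force):
V_g = (1/(fρ)) |∂P/∂n| = 2.97×10⁻³ / (8.37×10⁻⁵ × 0.888) = 40.0 m/s
Converting: 40.0 m/s × 3.6 = 144 km/h

144 km/h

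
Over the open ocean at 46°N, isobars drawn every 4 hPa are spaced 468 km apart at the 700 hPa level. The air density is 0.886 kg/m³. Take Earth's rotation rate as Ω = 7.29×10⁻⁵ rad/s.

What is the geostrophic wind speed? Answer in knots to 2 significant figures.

Coriolis parameter at 46°N:
f = 2Ω sin φ = 2 × 7.29×10⁻⁵ × sin 46° = 1.05×10⁻⁴ s⁻¹
Pressure gradient: |∂P/∂n| = 400 Pa / 468000 m = 8.55×10⁻⁴ Pa/m
Geostrophic balance (pressure-gradient force = Coriolis force):
V_g = (1/(fρ)) |∂P/∂n| = 8.55×10⁻⁴ / (1.05×10⁻⁴ × 0.886) = 9.20 m/s
Converting: 9.20 m/s × 1.944 = 18 knots

18 knots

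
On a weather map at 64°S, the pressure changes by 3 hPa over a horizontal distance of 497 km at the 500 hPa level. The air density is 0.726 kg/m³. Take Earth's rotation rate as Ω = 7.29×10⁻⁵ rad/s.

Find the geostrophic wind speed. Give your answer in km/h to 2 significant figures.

23 km/h

Coriolis parameter at 64°S:
f = 2Ω sin φ = 2 × 7.29×10⁻⁵ × sin 64° = 1.31×10⁻⁴ s⁻¹
Pressure gradient: |∂P/∂n| = 300 Pa / 497000 m = 6.04×10⁻⁴ Pa/m
Geostrophic balance (pressure-gradient force = Coriolis force):
V_g = (1/(fρ)) |∂P/∂n| = 6.04×10⁻⁴ / (1.31×10⁻⁴ × 0.726) = 6.34 m/s
Converting: 6.34 m/s × 3.6 = 23 km/h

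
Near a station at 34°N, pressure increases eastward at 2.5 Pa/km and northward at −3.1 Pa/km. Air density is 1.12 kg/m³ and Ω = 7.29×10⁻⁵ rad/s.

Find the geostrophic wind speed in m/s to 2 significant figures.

44 m/s

Coriolis parameter at 34°N:
f = 2Ω sin φ = 2 × 7.29×10⁻⁵ × sin 34° = 8.15×10⁻⁵ s⁻¹
Component geostrophic relations (x east, y north):
u_g = −(1/(fρ)) ∂P/∂y,  v_g = (1/(fρ)) ∂P/∂x
u_g = −(−3.1×10⁻³)/(8.15×10⁻⁵ × 1.12) = 33.9 m/s;  v_g = (2.5×10⁻³)/(8.15×10⁻⁵ × 1.12) = 27.4 m/s
|V_g| = √(u_g² + v_g²) = 43.6 m/s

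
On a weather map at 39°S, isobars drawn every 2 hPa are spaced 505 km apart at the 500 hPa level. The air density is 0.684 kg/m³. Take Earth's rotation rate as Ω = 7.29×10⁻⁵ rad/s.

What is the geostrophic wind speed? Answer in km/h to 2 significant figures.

23 km/h

Coriolis parameter at 39°S:
f = 2Ω sin φ = 2 × 7.29×10⁻⁵ × sin 39° = 9.18×10⁻⁵ s⁻¹
Pressure gradient: |∂P/∂n| = 200 Pa / 505000 m = 3.96×10⁻⁴ Pa/m
Geostrophic balance (pressure-gradient force = Coriolis force):
V_g = (1/(fρ)) |∂P/∂n| = 3.96×10⁻⁴ / (9.18×10⁻⁵ × 0.684) = 6.31 m/s
Converting: 6.31 m/s × 3.6 = 23 km/h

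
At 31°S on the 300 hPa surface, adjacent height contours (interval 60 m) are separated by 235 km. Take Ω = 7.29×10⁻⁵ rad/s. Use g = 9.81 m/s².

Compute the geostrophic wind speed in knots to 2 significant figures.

Coriolis parameter at 31°S:
f = 2Ω sin φ = 2 × 7.29×10⁻⁵ × sin 31° = 7.51×10⁻⁵ s⁻¹
Height gradient: |∂Z/∂n| = 60 m / 235000 m = 2.55×10⁻⁴
On a pressure surface, geostrophic balance gives V_g = (g/f)|∂Z/∂n|:
V_g = 9.81 × 2.55×10⁻⁴ / 7.51×10⁻⁵ = 33.4 m/s
Converting: 33.4 m/s × 1.944 = 65 knots

65 knots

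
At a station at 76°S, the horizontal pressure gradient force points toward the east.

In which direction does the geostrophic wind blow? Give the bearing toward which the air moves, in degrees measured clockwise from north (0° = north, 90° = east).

000°

The pressure-gradient force points toward the east (bearing 090°).
Geostrophic balance: in the Southern Hemisphere the Coriolis force deflects motion to the left, so the geostrophic wind blows 90° to the left of the pressure-gradient force (low pressure on the right).
Rotating 090° by 90° counterclockwise gives 000° — the wind blows toward the north.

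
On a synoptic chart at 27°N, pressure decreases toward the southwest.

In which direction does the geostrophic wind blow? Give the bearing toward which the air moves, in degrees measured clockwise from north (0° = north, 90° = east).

315°

The pressure-gradient force points toward the southwest (bearing 225°).
Geostrophic balance: in the Northern Hemisphere the Coriolis force deflects motion to the right, so the geostrophic wind blows 90° to the right of the pressure-gradient force (low pressure on the left).
Rotating 225° by 90° clockwise gives 315° — the wind blows toward the northwest.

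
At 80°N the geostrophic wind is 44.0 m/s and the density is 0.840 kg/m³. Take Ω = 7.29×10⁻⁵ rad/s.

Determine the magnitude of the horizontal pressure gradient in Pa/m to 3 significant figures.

Coriolis parameter at 80°N:
f = 2Ω sin φ = 2 × 7.29×10⁻⁵ × sin 80° = 1.44×10⁻⁴ s⁻¹
Geostrophic balance rearranged: |∂P/∂n| = f ρ V_g
|∂P/∂n| = 1.44×10⁻⁴ × 0.840 × 44.0 = 5.31×10⁻³ Pa/m

5.31×10⁻³ Pa/m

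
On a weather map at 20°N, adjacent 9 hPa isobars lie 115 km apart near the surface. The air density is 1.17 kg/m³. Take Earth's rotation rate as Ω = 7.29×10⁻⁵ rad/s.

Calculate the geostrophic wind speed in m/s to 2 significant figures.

130 m/s

Coriolis parameter at 20°N:
f = 2Ω sin φ = 2 × 7.29×10⁻⁵ × sin 20° = 4.99×10⁻⁵ s⁻¹
Pressure gradient: |∂P/∂n| = 900 Pa / 115000 m = 7.83×10⁻³ Pa/m
Geostrophic balance (pressure-gradient force = Coriolis force):
V_g = (1/(fρ)) |∂P/∂n| = 7.83×10⁻³ / (4.99×10⁻⁵ × 1.17) = 134 m/s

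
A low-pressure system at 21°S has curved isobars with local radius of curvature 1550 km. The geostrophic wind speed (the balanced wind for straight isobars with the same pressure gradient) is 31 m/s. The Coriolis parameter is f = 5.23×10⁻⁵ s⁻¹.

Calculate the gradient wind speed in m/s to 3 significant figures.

Around a low, centrifugal force acts outward with Coriolis, so pressure-gradient force balances both:
(1/ρ)|∂P/∂n| = fV + V²/R  →  V² + fR·V − fR·V_g = 0
With fR = 5.23×10⁻⁵ × 1550×10³ m = 81.1 m/s:
V = [−fR + √((fR)² + 4 fR V_g)]/2 = [−81.1 + √(81.1² + 4×81.1×31)]/2 = 23.9 m/s
Subgeostrophic (V < V_g = 31 m/s), as expected around a low.

23.9 m/s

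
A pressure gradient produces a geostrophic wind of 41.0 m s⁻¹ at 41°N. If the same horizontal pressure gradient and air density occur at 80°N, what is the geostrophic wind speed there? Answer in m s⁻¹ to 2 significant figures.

With the same pressure gradient and density, V_g ∝ 1/f ∝ 1/sin φ.
V₂ = V₁ · sin φ₁ / sin φ₂ = 41.0 × sin 41° / sin 80°
V₂ = 41.0 × 0.6561/0.9848 = 27 m s⁻¹

27 m s⁻¹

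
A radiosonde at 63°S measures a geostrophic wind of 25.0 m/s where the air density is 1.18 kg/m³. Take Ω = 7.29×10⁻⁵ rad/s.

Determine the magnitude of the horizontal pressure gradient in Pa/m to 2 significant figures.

Coriolis parameter at 63°S:
f = 2Ω sin φ = 2 × 7.29×10⁻⁵ × sin 63° = 1.30×10⁻⁴ s⁻¹
Geostrophic balance rearranged: |∂P/∂n| = f ρ V_g
|∂P/∂n| = 1.30×10⁻⁴ × 1.18 × 25.0 = 3.83×10⁻³ Pa/m

3.8×10⁻³ Pa/m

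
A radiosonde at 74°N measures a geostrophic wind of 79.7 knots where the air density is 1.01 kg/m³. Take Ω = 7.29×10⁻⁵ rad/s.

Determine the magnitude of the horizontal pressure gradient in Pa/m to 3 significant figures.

Coriolis parameter at 74°N:
f = 2Ω sin φ = 2 × 7.29×10⁻⁵ × sin 74° = 1.40×10⁻⁴ s⁻¹
Wind speed in SI: 79.7 knots = 41.0 m/s
Geostrophic balance rearranged: |∂P/∂n| = f ρ V_g
|∂P/∂n| = 1.40×10⁻⁴ × 1.01 × 41.0 = 5.80×10⁻³ Pa/m

5.80×10⁻³ Pa/m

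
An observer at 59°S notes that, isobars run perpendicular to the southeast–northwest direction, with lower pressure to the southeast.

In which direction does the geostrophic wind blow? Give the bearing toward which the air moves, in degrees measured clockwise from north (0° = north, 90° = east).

045°

The pressure-gradient force points toward the southeast (bearing 135°).
Geostrophic balance: in the Southern Hemisphere the Coriolis force deflects motion to the left, so the geostrophic wind blows 90° to the left of the pressure-gradient force (low pressure on the right).
Rotating 135° by 90° counterclockwise gives 045° — the wind blows toward the northeast.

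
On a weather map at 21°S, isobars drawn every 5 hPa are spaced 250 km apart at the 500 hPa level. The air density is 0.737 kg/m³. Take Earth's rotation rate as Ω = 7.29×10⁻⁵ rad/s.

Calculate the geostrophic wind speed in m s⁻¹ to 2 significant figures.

52 m s⁻¹

Coriolis parameter at 21°S:
f = 2Ω sin φ = 2 × 7.29×10⁻⁵ × sin 21° = 5.23×10⁻⁵ s⁻¹
Pressure gradient: |∂P/∂n| = 500 Pa / 250000 m = 2.00×10⁻³ Pa/m
Geostrophic balance (pressure-gradient force = Coriolis force):
V_g = (1/(fρ)) |∂P/∂n| = 2.00×10⁻³ / (5.23×10⁻⁵ × 0.737) = 51.9 m/s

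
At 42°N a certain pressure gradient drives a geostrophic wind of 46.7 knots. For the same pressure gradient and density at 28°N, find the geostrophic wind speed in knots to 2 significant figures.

67 knots

With the same pressure gradient and density, V_g ∝ 1/f ∝ 1/sin φ.
V₂ = V₁ · sin φ₁ / sin φ₂ = 46.7 × sin 42° / sin 28°
V₂ = 46.7 × 0.6691/0.4695 = 67 knots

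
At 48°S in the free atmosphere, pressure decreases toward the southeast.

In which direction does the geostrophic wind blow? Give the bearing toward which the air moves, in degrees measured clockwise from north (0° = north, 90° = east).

The pressure-gradient force points toward the southeast (bearing 135°).
Geostrophic balance: in the Southern Hemisphere the Coriolis force deflects motion to the left, so the geostrophic wind blows 90° to the left of the pressure-gradient force (low pressure on the right).
Rotating 135° by 90° counterclockwise gives 045° — the wind blows toward the northeast.

045°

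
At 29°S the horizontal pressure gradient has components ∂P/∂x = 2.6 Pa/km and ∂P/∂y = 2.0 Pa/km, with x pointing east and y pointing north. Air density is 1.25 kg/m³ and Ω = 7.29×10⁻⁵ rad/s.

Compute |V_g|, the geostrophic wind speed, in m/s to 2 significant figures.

37 m/s

Coriolis parameter at 29°S:
f = 2Ω sin φ = 2 × 7.29×10⁻⁵ × sin 29° = 7.07×10⁻⁵ s⁻¹
In the Southern Hemisphere f is negative: f = −7.07×10⁻⁵ s⁻¹.
Component geostrophic relations (x east, y north):
u_g = −(1/(fρ)) ∂P/∂y,  v_g = (1/(fρ)) ∂P/∂x
u_g = −(2.0×10⁻³)/(−7.07×10⁻⁵ × 1.25) = 22.6 m/s;  v_g = (2.6×10⁻³)/(−7.07×10⁻⁵ × 1.25) = −29.4 m/s
|V_g| = √(u_g² + v_g²) = 37.1 m/s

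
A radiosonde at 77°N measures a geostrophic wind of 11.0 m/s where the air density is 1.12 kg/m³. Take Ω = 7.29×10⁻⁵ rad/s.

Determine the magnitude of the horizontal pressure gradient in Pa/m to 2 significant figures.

1.8×10⁻³ Pa/m

Coriolis parameter at 77°N:
f = 2Ω sin φ = 2 × 7.29×10⁻⁵ × sin 77° = 1.42×10⁻⁴ s⁻¹
Geostrophic balance rearranged: |∂P/∂n| = f ρ V_g
|∂P/∂n| = 1.42×10⁻⁴ × 1.12 × 11.0 = 1.75×10⁻³ Pa/m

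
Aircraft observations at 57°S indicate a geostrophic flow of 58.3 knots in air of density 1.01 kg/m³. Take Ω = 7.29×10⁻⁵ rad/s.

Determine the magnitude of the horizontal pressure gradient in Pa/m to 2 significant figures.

3.7×10⁻³ Pa/m

Coriolis parameter at 57°S:
f = 2Ω sin φ = 2 × 7.29×10⁻⁵ × sin 57° = 1.22×10⁻⁴ s⁻¹
Wind speed in SI: 58.3 knots = 30.0 m/s
Geostrophic balance rearranged: |∂P/∂n| = f ρ V_g
|∂P/∂n| = 1.22×10⁻⁴ × 1.01 × 30.0 = 3.70×10⁻³ Pa/m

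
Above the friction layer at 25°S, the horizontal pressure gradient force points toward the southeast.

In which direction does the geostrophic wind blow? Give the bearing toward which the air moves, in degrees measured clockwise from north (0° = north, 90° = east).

The pressure-gradient force points toward the southeast (bearing 135°).
Geostrophic balance: in the Southern Hemisphere the Coriolis force deflects motion to the left, so the geostrophic wind blows 90° to the left of the pressure-gradient force (low pressure on the right).
Rotating 135° by 90° counterclockwise gives 045° — the wind blows toward the northeast.

045°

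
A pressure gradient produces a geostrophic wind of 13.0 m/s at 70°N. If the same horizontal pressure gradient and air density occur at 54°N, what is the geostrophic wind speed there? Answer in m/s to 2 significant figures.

With the same pressure gradient and density, V_g ∝ 1/f ∝ 1/sin φ.
V₂ = V₁ · sin φ₁ / sin φ₂ = 13.0 × sin 70° / sin 54°
V₂ = 13.0 × 0.9397/0.8090 = 15 m/s

15 m/s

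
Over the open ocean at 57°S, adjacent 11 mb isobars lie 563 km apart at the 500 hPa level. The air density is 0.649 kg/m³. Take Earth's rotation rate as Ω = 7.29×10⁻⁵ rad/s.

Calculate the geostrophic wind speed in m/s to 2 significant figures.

Coriolis parameter at 57°S:
f = 2Ω sin φ = 2 × 7.29×10⁻⁵ × sin 57° = 1.22×10⁻⁴ s⁻¹
Pressure gradient: |∂P/∂n| = 1100 Pa / 563000 m = 1.95×10⁻³ Pa/m
Geostrophic balance (pressure-gradient force = Coriolis force):
V_g = (1/(fρ)) |∂P/∂n| = 1.95×10⁻³ / (1.22×10⁻⁴ × 0.649) = 24.6 m/s

25 m/s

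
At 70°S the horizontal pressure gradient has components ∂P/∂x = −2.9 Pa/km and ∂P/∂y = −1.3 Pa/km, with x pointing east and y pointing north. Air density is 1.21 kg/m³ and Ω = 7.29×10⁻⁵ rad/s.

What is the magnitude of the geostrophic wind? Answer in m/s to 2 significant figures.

Coriolis parameter at 70°S:
f = 2Ω sin φ = 2 × 7.29×10⁻⁵ × sin 70° = 1.37×10⁻⁴ s⁻¹
In the Southern Hemisphere f is negative: f = −1.37×10⁻⁴ s⁻¹.
Component geostrophic relations (x east, y north):
u_g = −(1/(fρ)) ∂P/∂y,  v_g = (1/(fρ)) ∂P/∂x
u_g = −(−1.3×10⁻³)/(−1.37×10⁻⁴ × 1.21) = −7.84 m/s;  v_g = (−2.9×10⁻³)/(−1.37×10⁻⁴ × 1.21) = 17.5 m/s
|V_g| = √(u_g² + v_g²) = 19.2 m/s

19 m/s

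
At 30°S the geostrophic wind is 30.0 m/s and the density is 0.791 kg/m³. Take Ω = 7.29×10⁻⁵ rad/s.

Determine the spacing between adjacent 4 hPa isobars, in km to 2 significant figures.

Coriolis parameter at 30°S:
f = 2Ω sin φ = 2 × 7.29×10⁻⁵ × sin 30° = 7.29×10⁻⁵ s⁻¹
Geostrophic balance rearranged: |∂P/∂n| = f ρ V_g
|∂P/∂n| = 7.29×10⁻⁵ × 0.791 × 30.0 = 1.73×10⁻³ Pa/m
Isobar spacing: Δn = ΔP/|∂P/∂n| = 400 Pa / 1.73×10⁻³ Pa/m = 231225 m ≈ 230 km

230 km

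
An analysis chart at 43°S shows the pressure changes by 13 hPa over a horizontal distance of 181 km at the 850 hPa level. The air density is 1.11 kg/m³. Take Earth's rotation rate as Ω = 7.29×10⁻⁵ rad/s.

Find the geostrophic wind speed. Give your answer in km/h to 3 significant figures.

Coriolis parameter at 43°S:
f = 2Ω sin φ = 2 × 7.29×10⁻⁵ × sin 43° = 9.94×10⁻⁵ s⁻¹
Pressure gradient: |∂P/∂n| = 1300 Pa / 181000 m = 7.18×10⁻³ Pa/m
Geostrophic balance (pressure-gradient force = Coriolis force):
V_g = (1/(fρ)) |∂P/∂n| = 7.18×10⁻³ / (9.94×10⁻⁵ × 1.11) = 65.1 m/s
Converting: 65.1 m/s × 3.6 = 234 km/h

234 km/h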